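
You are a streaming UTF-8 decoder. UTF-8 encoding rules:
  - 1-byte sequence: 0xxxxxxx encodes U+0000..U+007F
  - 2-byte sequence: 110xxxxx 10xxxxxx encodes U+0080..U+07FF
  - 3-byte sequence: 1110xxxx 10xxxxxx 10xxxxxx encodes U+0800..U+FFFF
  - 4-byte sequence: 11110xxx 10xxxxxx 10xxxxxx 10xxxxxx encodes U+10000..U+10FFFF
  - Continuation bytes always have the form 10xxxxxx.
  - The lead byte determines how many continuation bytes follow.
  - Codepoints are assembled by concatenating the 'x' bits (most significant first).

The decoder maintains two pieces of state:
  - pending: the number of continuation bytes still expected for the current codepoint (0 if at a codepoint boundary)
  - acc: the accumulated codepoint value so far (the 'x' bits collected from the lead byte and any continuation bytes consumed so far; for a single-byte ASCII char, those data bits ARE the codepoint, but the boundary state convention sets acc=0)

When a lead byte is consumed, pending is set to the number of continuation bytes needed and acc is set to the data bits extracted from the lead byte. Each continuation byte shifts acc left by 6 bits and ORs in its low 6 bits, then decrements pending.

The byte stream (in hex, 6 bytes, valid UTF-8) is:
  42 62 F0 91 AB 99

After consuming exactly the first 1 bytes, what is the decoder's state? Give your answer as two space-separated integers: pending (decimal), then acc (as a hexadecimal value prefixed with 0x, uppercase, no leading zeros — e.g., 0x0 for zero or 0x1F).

Byte[0]=42: 1-byte. pending=0, acc=0x0

Answer: 0 0x0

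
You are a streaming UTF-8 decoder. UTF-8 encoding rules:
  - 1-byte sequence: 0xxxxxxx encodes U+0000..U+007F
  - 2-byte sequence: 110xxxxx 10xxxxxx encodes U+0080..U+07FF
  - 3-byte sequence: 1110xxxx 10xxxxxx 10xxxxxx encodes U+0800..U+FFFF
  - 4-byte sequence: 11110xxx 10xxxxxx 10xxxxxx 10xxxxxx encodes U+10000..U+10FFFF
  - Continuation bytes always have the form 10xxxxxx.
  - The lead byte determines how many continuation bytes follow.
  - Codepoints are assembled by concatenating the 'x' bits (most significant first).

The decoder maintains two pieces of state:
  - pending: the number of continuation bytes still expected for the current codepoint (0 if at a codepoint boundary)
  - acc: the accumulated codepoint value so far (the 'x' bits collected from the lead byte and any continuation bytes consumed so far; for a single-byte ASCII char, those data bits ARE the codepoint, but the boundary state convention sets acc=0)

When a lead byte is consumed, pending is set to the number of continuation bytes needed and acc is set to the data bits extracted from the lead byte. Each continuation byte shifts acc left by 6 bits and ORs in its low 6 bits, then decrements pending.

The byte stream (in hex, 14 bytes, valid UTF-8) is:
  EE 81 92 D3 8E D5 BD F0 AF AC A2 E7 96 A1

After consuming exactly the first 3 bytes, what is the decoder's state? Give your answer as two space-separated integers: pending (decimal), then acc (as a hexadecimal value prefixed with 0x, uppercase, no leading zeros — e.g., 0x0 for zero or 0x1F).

Answer: 0 0xE052

Derivation:
Byte[0]=EE: 3-byte lead. pending=2, acc=0xE
Byte[1]=81: continuation. acc=(acc<<6)|0x01=0x381, pending=1
Byte[2]=92: continuation. acc=(acc<<6)|0x12=0xE052, pending=0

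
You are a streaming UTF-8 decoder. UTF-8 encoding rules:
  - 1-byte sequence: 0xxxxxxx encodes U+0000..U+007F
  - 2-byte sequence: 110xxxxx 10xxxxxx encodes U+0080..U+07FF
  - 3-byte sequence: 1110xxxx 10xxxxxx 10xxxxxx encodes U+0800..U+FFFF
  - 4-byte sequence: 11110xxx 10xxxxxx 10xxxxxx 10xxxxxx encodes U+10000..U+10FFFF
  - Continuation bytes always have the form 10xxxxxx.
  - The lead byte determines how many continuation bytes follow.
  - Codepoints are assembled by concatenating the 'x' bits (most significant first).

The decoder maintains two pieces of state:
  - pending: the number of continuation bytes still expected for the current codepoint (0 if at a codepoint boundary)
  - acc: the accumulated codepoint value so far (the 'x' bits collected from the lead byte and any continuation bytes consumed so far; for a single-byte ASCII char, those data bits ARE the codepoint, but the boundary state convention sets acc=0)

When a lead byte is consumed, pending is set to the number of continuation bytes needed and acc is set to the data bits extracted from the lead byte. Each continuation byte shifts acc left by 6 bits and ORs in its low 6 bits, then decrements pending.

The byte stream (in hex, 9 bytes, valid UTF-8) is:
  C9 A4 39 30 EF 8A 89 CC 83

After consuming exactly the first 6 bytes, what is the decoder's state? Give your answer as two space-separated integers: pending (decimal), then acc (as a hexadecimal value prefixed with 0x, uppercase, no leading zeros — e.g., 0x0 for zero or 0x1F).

Answer: 1 0x3CA

Derivation:
Byte[0]=C9: 2-byte lead. pending=1, acc=0x9
Byte[1]=A4: continuation. acc=(acc<<6)|0x24=0x264, pending=0
Byte[2]=39: 1-byte. pending=0, acc=0x0
Byte[3]=30: 1-byte. pending=0, acc=0x0
Byte[4]=EF: 3-byte lead. pending=2, acc=0xF
Byte[5]=8A: continuation. acc=(acc<<6)|0x0A=0x3CA, pending=1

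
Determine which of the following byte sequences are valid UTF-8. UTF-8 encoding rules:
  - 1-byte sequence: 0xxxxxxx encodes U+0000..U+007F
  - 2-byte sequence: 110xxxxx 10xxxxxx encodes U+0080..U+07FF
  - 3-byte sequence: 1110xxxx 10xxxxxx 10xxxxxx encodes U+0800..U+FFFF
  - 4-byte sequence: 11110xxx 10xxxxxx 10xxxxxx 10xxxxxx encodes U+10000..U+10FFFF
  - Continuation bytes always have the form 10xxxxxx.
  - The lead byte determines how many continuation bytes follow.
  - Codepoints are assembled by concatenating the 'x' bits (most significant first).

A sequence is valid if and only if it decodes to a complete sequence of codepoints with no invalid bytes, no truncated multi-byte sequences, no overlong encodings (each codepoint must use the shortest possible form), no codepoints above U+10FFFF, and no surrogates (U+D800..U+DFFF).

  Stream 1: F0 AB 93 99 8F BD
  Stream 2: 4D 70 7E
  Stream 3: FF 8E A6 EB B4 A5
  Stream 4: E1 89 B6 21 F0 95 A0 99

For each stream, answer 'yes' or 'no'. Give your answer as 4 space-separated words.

Answer: no yes no yes

Derivation:
Stream 1: error at byte offset 4. INVALID
Stream 2: decodes cleanly. VALID
Stream 3: error at byte offset 0. INVALID
Stream 4: decodes cleanly. VALID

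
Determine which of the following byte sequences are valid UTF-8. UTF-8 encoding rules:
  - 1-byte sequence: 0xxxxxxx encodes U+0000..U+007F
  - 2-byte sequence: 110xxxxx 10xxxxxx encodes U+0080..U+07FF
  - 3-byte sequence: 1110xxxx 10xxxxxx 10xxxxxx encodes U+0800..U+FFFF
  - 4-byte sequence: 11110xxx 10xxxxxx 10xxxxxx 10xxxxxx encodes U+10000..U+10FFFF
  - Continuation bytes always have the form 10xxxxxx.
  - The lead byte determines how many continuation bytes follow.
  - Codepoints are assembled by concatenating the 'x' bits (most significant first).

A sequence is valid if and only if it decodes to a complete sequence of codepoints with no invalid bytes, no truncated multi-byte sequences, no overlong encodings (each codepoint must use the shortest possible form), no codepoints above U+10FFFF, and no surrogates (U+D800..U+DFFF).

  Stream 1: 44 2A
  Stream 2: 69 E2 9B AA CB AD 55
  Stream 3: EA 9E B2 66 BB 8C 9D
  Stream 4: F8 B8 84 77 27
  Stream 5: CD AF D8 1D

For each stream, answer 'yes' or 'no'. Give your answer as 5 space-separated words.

Stream 1: decodes cleanly. VALID
Stream 2: decodes cleanly. VALID
Stream 3: error at byte offset 4. INVALID
Stream 4: error at byte offset 0. INVALID
Stream 5: error at byte offset 3. INVALID

Answer: yes yes no no no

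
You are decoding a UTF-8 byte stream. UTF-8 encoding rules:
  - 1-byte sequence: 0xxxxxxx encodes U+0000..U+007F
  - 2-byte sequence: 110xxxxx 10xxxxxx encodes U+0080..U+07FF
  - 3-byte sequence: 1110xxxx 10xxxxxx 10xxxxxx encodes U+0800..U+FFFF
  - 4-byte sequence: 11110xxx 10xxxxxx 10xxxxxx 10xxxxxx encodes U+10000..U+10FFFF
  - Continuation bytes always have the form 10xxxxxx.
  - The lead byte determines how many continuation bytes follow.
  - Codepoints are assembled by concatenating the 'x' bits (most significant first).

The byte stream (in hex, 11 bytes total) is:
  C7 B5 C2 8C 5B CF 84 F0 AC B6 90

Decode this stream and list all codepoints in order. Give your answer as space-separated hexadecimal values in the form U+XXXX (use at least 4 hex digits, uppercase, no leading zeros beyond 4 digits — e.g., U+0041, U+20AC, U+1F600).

Byte[0]=C7: 2-byte lead, need 1 cont bytes. acc=0x7
Byte[1]=B5: continuation. acc=(acc<<6)|0x35=0x1F5
Completed: cp=U+01F5 (starts at byte 0)
Byte[2]=C2: 2-byte lead, need 1 cont bytes. acc=0x2
Byte[3]=8C: continuation. acc=(acc<<6)|0x0C=0x8C
Completed: cp=U+008C (starts at byte 2)
Byte[4]=5B: 1-byte ASCII. cp=U+005B
Byte[5]=CF: 2-byte lead, need 1 cont bytes. acc=0xF
Byte[6]=84: continuation. acc=(acc<<6)|0x04=0x3C4
Completed: cp=U+03C4 (starts at byte 5)
Byte[7]=F0: 4-byte lead, need 3 cont bytes. acc=0x0
Byte[8]=AC: continuation. acc=(acc<<6)|0x2C=0x2C
Byte[9]=B6: continuation. acc=(acc<<6)|0x36=0xB36
Byte[10]=90: continuation. acc=(acc<<6)|0x10=0x2CD90
Completed: cp=U+2CD90 (starts at byte 7)

Answer: U+01F5 U+008C U+005B U+03C4 U+2CD90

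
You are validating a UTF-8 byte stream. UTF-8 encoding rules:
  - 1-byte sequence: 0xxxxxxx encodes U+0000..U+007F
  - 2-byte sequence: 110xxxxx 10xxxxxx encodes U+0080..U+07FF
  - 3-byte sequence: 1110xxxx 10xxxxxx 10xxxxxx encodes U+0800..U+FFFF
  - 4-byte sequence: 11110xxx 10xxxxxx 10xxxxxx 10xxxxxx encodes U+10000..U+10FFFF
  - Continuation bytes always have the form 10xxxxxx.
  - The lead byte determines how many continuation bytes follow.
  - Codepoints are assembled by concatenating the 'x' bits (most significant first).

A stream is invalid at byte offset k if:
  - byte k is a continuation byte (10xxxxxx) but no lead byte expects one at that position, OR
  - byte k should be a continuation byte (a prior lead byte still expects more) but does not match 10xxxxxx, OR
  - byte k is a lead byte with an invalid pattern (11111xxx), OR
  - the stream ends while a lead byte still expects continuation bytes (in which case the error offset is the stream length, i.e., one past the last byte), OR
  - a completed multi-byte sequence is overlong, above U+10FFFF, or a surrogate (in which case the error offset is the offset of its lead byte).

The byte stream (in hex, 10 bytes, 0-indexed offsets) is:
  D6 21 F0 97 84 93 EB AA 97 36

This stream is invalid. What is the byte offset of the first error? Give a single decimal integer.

Answer: 1

Derivation:
Byte[0]=D6: 2-byte lead, need 1 cont bytes. acc=0x16
Byte[1]=21: expected 10xxxxxx continuation. INVALID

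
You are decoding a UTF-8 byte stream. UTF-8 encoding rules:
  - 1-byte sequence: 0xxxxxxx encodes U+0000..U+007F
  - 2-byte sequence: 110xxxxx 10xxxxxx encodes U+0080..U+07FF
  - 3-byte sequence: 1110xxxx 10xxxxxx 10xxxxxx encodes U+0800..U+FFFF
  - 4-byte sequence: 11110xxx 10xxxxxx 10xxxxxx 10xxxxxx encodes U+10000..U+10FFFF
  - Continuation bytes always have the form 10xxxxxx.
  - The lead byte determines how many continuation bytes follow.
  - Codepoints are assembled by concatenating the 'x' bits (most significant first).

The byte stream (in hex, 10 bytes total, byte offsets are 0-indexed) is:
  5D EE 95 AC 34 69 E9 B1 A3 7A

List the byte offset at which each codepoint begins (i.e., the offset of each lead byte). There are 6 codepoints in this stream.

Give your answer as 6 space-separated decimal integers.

Byte[0]=5D: 1-byte ASCII. cp=U+005D
Byte[1]=EE: 3-byte lead, need 2 cont bytes. acc=0xE
Byte[2]=95: continuation. acc=(acc<<6)|0x15=0x395
Byte[3]=AC: continuation. acc=(acc<<6)|0x2C=0xE56C
Completed: cp=U+E56C (starts at byte 1)
Byte[4]=34: 1-byte ASCII. cp=U+0034
Byte[5]=69: 1-byte ASCII. cp=U+0069
Byte[6]=E9: 3-byte lead, need 2 cont bytes. acc=0x9
Byte[7]=B1: continuation. acc=(acc<<6)|0x31=0x271
Byte[8]=A3: continuation. acc=(acc<<6)|0x23=0x9C63
Completed: cp=U+9C63 (starts at byte 6)
Byte[9]=7A: 1-byte ASCII. cp=U+007A

Answer: 0 1 4 5 6 9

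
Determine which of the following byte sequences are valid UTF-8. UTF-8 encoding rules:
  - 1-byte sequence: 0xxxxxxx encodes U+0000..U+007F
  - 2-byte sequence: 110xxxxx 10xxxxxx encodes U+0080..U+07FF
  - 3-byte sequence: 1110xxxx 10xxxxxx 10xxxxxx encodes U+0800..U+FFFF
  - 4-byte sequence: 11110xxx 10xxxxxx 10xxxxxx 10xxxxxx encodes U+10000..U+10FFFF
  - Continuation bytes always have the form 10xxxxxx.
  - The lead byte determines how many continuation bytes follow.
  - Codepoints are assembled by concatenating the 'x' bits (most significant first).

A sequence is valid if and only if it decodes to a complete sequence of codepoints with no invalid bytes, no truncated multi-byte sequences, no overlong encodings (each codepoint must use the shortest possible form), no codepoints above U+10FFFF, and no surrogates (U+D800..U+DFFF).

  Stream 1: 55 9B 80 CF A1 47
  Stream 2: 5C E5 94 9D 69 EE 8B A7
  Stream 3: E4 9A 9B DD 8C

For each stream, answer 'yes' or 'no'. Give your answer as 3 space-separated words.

Answer: no yes yes

Derivation:
Stream 1: error at byte offset 1. INVALID
Stream 2: decodes cleanly. VALID
Stream 3: decodes cleanly. VALID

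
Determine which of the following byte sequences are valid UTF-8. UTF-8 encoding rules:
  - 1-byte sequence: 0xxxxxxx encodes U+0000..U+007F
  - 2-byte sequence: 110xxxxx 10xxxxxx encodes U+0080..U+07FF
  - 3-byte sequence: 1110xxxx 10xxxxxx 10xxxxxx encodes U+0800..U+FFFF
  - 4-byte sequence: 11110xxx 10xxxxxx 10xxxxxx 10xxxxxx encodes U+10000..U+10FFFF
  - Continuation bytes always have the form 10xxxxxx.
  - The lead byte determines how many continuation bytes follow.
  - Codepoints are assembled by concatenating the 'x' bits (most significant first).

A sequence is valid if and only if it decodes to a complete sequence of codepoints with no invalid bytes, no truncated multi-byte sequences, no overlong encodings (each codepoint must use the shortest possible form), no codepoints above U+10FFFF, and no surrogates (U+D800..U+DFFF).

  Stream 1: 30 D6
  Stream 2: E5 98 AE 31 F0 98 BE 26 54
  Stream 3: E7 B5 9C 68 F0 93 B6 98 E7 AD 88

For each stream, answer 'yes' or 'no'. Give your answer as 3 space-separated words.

Stream 1: error at byte offset 2. INVALID
Stream 2: error at byte offset 7. INVALID
Stream 3: decodes cleanly. VALID

Answer: no no yes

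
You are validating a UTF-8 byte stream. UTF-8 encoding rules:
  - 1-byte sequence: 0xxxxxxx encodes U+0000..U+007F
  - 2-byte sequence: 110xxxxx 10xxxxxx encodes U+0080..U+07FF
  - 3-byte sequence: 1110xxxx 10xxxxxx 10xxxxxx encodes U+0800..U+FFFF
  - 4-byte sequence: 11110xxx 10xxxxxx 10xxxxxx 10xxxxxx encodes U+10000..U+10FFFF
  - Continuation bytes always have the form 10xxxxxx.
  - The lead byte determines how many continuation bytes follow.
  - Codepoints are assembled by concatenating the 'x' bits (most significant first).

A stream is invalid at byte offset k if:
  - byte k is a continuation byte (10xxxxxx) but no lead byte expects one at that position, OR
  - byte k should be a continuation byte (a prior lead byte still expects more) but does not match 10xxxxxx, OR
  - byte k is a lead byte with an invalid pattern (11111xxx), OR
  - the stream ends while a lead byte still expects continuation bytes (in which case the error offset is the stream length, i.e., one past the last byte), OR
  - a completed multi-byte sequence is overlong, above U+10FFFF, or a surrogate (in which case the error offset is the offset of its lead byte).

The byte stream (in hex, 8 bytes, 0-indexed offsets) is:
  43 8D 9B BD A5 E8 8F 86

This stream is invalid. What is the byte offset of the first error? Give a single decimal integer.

Answer: 1

Derivation:
Byte[0]=43: 1-byte ASCII. cp=U+0043
Byte[1]=8D: INVALID lead byte (not 0xxx/110x/1110/11110)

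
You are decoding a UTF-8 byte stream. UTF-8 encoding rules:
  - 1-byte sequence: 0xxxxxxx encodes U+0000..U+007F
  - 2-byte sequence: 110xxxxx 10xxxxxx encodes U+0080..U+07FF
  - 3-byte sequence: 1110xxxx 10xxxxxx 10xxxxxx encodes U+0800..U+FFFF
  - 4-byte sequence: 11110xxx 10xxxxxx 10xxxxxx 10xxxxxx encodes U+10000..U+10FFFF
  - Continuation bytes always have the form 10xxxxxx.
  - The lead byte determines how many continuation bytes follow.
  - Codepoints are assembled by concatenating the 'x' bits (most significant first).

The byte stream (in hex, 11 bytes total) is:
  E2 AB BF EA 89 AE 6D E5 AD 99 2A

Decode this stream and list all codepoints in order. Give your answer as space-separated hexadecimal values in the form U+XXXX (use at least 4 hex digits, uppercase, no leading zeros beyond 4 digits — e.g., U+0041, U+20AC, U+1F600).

Byte[0]=E2: 3-byte lead, need 2 cont bytes. acc=0x2
Byte[1]=AB: continuation. acc=(acc<<6)|0x2B=0xAB
Byte[2]=BF: continuation. acc=(acc<<6)|0x3F=0x2AFF
Completed: cp=U+2AFF (starts at byte 0)
Byte[3]=EA: 3-byte lead, need 2 cont bytes. acc=0xA
Byte[4]=89: continuation. acc=(acc<<6)|0x09=0x289
Byte[5]=AE: continuation. acc=(acc<<6)|0x2E=0xA26E
Completed: cp=U+A26E (starts at byte 3)
Byte[6]=6D: 1-byte ASCII. cp=U+006D
Byte[7]=E5: 3-byte lead, need 2 cont bytes. acc=0x5
Byte[8]=AD: continuation. acc=(acc<<6)|0x2D=0x16D
Byte[9]=99: continuation. acc=(acc<<6)|0x19=0x5B59
Completed: cp=U+5B59 (starts at byte 7)
Byte[10]=2A: 1-byte ASCII. cp=U+002A

Answer: U+2AFF U+A26E U+006D U+5B59 U+002A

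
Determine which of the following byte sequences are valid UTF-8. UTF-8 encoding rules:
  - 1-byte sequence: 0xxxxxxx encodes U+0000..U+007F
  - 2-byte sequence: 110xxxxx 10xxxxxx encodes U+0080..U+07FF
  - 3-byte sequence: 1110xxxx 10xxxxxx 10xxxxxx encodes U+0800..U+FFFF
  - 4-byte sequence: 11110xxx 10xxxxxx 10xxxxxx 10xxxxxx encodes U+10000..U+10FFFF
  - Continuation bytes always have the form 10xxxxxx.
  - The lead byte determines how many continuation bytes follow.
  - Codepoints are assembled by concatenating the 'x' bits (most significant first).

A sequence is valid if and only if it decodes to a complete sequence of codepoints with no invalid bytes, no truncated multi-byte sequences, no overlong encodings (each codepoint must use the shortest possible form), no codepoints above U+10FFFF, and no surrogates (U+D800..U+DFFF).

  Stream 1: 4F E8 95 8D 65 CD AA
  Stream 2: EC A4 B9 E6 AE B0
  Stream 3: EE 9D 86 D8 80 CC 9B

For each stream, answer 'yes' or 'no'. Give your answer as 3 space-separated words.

Answer: yes yes yes

Derivation:
Stream 1: decodes cleanly. VALID
Stream 2: decodes cleanly. VALID
Stream 3: decodes cleanly. VALID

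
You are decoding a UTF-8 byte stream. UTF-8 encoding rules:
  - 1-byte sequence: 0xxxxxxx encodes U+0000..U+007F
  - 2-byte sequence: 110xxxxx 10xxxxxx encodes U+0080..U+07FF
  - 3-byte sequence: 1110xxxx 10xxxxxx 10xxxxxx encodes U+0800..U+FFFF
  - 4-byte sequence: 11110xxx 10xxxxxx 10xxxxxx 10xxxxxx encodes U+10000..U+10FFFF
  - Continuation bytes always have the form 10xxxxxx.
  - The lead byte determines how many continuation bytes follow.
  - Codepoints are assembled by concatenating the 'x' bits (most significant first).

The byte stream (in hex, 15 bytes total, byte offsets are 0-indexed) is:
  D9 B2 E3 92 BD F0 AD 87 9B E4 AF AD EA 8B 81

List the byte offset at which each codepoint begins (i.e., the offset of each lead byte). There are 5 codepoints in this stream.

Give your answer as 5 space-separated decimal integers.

Byte[0]=D9: 2-byte lead, need 1 cont bytes. acc=0x19
Byte[1]=B2: continuation. acc=(acc<<6)|0x32=0x672
Completed: cp=U+0672 (starts at byte 0)
Byte[2]=E3: 3-byte lead, need 2 cont bytes. acc=0x3
Byte[3]=92: continuation. acc=(acc<<6)|0x12=0xD2
Byte[4]=BD: continuation. acc=(acc<<6)|0x3D=0x34BD
Completed: cp=U+34BD (starts at byte 2)
Byte[5]=F0: 4-byte lead, need 3 cont bytes. acc=0x0
Byte[6]=AD: continuation. acc=(acc<<6)|0x2D=0x2D
Byte[7]=87: continuation. acc=(acc<<6)|0x07=0xB47
Byte[8]=9B: continuation. acc=(acc<<6)|0x1B=0x2D1DB
Completed: cp=U+2D1DB (starts at byte 5)
Byte[9]=E4: 3-byte lead, need 2 cont bytes. acc=0x4
Byte[10]=AF: continuation. acc=(acc<<6)|0x2F=0x12F
Byte[11]=AD: continuation. acc=(acc<<6)|0x2D=0x4BED
Completed: cp=U+4BED (starts at byte 9)
Byte[12]=EA: 3-byte lead, need 2 cont bytes. acc=0xA
Byte[13]=8B: continuation. acc=(acc<<6)|0x0B=0x28B
Byte[14]=81: continuation. acc=(acc<<6)|0x01=0xA2C1
Completed: cp=U+A2C1 (starts at byte 12)

Answer: 0 2 5 9 12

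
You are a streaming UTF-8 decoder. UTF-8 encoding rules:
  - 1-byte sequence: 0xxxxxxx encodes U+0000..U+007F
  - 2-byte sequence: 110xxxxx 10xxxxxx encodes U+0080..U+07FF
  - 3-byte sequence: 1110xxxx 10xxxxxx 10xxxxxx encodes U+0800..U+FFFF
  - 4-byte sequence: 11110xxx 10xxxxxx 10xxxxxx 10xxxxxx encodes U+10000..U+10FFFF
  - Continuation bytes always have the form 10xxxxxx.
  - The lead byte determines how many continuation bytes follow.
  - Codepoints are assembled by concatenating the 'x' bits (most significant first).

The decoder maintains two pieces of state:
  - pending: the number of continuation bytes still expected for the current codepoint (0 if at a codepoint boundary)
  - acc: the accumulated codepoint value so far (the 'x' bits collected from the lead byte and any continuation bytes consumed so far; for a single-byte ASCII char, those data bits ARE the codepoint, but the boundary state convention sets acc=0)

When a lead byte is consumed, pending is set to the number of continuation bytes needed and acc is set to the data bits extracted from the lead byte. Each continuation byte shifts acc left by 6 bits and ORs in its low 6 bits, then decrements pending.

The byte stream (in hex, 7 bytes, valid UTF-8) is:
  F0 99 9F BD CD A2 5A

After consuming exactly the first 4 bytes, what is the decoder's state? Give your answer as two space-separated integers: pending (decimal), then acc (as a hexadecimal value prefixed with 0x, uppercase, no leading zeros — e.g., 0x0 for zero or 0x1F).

Answer: 0 0x197FD

Derivation:
Byte[0]=F0: 4-byte lead. pending=3, acc=0x0
Byte[1]=99: continuation. acc=(acc<<6)|0x19=0x19, pending=2
Byte[2]=9F: continuation. acc=(acc<<6)|0x1F=0x65F, pending=1
Byte[3]=BD: continuation. acc=(acc<<6)|0x3D=0x197FD, pending=0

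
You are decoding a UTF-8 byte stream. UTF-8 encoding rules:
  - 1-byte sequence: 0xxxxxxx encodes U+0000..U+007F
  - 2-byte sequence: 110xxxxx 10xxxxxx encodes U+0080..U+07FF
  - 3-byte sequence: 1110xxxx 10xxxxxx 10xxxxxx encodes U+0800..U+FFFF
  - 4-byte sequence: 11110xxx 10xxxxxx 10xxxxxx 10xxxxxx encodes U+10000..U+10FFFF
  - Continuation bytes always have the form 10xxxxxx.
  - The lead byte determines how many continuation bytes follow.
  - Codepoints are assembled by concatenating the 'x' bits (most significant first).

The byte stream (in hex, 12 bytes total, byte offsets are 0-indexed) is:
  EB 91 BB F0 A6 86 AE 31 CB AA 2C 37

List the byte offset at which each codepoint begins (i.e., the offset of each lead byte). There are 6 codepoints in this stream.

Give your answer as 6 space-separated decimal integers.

Answer: 0 3 7 8 10 11

Derivation:
Byte[0]=EB: 3-byte lead, need 2 cont bytes. acc=0xB
Byte[1]=91: continuation. acc=(acc<<6)|0x11=0x2D1
Byte[2]=BB: continuation. acc=(acc<<6)|0x3B=0xB47B
Completed: cp=U+B47B (starts at byte 0)
Byte[3]=F0: 4-byte lead, need 3 cont bytes. acc=0x0
Byte[4]=A6: continuation. acc=(acc<<6)|0x26=0x26
Byte[5]=86: continuation. acc=(acc<<6)|0x06=0x986
Byte[6]=AE: continuation. acc=(acc<<6)|0x2E=0x261AE
Completed: cp=U+261AE (starts at byte 3)
Byte[7]=31: 1-byte ASCII. cp=U+0031
Byte[8]=CB: 2-byte lead, need 1 cont bytes. acc=0xB
Byte[9]=AA: continuation. acc=(acc<<6)|0x2A=0x2EA
Completed: cp=U+02EA (starts at byte 8)
Byte[10]=2C: 1-byte ASCII. cp=U+002C
Byte[11]=37: 1-byte ASCII. cp=U+0037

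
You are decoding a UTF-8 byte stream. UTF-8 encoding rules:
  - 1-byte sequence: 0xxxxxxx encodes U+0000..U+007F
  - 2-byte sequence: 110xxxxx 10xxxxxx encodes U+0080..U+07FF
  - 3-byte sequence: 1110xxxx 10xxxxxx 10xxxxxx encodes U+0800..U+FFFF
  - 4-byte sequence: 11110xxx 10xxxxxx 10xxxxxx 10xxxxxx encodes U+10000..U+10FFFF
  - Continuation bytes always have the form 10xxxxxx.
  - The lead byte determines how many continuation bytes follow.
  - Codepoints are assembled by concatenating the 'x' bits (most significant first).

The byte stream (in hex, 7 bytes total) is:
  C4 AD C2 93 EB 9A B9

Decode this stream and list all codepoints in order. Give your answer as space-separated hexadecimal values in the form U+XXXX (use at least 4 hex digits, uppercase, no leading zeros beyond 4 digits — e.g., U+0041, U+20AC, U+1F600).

Byte[0]=C4: 2-byte lead, need 1 cont bytes. acc=0x4
Byte[1]=AD: continuation. acc=(acc<<6)|0x2D=0x12D
Completed: cp=U+012D (starts at byte 0)
Byte[2]=C2: 2-byte lead, need 1 cont bytes. acc=0x2
Byte[3]=93: continuation. acc=(acc<<6)|0x13=0x93
Completed: cp=U+0093 (starts at byte 2)
Byte[4]=EB: 3-byte lead, need 2 cont bytes. acc=0xB
Byte[5]=9A: continuation. acc=(acc<<6)|0x1A=0x2DA
Byte[6]=B9: continuation. acc=(acc<<6)|0x39=0xB6B9
Completed: cp=U+B6B9 (starts at byte 4)

Answer: U+012D U+0093 U+B6B9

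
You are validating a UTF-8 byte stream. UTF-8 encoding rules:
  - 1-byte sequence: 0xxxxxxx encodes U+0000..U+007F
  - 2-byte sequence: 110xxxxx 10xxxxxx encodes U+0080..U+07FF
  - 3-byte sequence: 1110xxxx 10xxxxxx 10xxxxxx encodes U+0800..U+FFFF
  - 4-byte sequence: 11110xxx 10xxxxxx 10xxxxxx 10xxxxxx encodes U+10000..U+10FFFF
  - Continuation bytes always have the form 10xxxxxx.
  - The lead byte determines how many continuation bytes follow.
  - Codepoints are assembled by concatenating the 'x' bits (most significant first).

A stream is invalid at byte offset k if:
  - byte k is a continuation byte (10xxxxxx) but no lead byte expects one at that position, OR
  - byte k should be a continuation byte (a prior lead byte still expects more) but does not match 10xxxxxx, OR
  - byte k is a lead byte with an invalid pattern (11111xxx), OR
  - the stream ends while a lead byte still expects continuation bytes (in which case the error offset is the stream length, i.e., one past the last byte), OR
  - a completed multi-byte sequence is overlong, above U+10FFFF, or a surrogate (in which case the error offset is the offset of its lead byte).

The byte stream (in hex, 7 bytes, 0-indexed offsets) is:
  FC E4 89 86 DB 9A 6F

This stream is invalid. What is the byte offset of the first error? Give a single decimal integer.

Byte[0]=FC: INVALID lead byte (not 0xxx/110x/1110/11110)

Answer: 0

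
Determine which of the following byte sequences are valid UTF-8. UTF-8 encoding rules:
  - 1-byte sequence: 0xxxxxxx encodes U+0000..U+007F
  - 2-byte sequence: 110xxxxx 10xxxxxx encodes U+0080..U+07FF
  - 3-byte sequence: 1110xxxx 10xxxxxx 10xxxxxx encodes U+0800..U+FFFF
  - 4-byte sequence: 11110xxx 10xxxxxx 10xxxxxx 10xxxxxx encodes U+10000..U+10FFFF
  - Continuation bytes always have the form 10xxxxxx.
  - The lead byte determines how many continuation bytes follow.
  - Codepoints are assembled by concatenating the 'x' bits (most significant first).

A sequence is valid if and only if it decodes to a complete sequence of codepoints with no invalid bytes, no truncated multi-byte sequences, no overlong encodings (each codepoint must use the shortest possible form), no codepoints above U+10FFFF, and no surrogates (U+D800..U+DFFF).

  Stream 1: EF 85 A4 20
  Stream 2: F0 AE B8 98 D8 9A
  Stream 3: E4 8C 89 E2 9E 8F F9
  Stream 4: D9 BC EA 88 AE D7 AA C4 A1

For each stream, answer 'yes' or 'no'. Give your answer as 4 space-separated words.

Answer: yes yes no yes

Derivation:
Stream 1: decodes cleanly. VALID
Stream 2: decodes cleanly. VALID
Stream 3: error at byte offset 6. INVALID
Stream 4: decodes cleanly. VALID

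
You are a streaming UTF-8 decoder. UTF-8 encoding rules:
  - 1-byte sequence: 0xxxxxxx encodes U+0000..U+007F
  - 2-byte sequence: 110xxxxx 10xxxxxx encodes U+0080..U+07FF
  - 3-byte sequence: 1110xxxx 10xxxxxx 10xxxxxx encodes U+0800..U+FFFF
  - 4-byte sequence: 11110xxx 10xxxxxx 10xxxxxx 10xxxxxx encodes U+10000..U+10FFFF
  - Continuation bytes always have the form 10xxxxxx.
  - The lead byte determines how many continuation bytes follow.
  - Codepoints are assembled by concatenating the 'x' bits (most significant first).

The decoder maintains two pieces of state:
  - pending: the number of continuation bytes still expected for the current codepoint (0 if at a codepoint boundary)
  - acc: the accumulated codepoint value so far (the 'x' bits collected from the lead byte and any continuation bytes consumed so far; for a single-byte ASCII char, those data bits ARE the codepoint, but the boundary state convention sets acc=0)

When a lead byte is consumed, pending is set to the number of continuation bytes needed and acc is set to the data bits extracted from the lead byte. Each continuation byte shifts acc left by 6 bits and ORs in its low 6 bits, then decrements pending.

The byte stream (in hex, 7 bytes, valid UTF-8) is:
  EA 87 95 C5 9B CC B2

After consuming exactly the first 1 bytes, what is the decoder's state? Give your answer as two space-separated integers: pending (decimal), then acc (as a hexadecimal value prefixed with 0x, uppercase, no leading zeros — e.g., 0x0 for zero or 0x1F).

Answer: 2 0xA

Derivation:
Byte[0]=EA: 3-byte lead. pending=2, acc=0xA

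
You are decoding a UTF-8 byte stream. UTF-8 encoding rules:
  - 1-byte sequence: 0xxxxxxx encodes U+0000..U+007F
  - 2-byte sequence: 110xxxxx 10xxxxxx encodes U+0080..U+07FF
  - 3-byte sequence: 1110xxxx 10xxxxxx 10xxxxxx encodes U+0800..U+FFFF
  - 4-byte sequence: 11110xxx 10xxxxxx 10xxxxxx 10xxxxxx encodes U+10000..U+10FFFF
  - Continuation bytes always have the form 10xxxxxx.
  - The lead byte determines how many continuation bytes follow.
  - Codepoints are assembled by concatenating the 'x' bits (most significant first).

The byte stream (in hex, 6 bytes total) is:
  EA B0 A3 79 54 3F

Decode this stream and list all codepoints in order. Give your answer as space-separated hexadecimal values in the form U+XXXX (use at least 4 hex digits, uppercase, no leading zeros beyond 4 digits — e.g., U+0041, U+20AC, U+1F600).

Answer: U+AC23 U+0079 U+0054 U+003F

Derivation:
Byte[0]=EA: 3-byte lead, need 2 cont bytes. acc=0xA
Byte[1]=B0: continuation. acc=(acc<<6)|0x30=0x2B0
Byte[2]=A3: continuation. acc=(acc<<6)|0x23=0xAC23
Completed: cp=U+AC23 (starts at byte 0)
Byte[3]=79: 1-byte ASCII. cp=U+0079
Byte[4]=54: 1-byte ASCII. cp=U+0054
Byte[5]=3F: 1-byte ASCII. cp=U+003F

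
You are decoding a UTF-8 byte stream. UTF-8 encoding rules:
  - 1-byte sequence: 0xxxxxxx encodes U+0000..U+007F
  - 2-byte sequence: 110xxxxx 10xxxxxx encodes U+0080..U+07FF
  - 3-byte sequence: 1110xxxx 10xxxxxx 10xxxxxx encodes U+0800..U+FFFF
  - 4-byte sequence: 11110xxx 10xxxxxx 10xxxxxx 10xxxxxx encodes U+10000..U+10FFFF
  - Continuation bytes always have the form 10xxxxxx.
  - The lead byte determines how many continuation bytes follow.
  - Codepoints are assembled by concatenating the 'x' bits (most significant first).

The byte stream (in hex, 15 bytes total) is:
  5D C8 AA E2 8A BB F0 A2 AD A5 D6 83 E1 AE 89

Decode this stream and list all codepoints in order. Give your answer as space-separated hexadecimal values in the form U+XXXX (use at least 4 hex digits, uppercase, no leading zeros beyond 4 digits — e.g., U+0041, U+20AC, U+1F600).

Byte[0]=5D: 1-byte ASCII. cp=U+005D
Byte[1]=C8: 2-byte lead, need 1 cont bytes. acc=0x8
Byte[2]=AA: continuation. acc=(acc<<6)|0x2A=0x22A
Completed: cp=U+022A (starts at byte 1)
Byte[3]=E2: 3-byte lead, need 2 cont bytes. acc=0x2
Byte[4]=8A: continuation. acc=(acc<<6)|0x0A=0x8A
Byte[5]=BB: continuation. acc=(acc<<6)|0x3B=0x22BB
Completed: cp=U+22BB (starts at byte 3)
Byte[6]=F0: 4-byte lead, need 3 cont bytes. acc=0x0
Byte[7]=A2: continuation. acc=(acc<<6)|0x22=0x22
Byte[8]=AD: continuation. acc=(acc<<6)|0x2D=0x8AD
Byte[9]=A5: continuation. acc=(acc<<6)|0x25=0x22B65
Completed: cp=U+22B65 (starts at byte 6)
Byte[10]=D6: 2-byte lead, need 1 cont bytes. acc=0x16
Byte[11]=83: continuation. acc=(acc<<6)|0x03=0x583
Completed: cp=U+0583 (starts at byte 10)
Byte[12]=E1: 3-byte lead, need 2 cont bytes. acc=0x1
Byte[13]=AE: continuation. acc=(acc<<6)|0x2E=0x6E
Byte[14]=89: continuation. acc=(acc<<6)|0x09=0x1B89
Completed: cp=U+1B89 (starts at byte 12)

Answer: U+005D U+022A U+22BB U+22B65 U+0583 U+1B89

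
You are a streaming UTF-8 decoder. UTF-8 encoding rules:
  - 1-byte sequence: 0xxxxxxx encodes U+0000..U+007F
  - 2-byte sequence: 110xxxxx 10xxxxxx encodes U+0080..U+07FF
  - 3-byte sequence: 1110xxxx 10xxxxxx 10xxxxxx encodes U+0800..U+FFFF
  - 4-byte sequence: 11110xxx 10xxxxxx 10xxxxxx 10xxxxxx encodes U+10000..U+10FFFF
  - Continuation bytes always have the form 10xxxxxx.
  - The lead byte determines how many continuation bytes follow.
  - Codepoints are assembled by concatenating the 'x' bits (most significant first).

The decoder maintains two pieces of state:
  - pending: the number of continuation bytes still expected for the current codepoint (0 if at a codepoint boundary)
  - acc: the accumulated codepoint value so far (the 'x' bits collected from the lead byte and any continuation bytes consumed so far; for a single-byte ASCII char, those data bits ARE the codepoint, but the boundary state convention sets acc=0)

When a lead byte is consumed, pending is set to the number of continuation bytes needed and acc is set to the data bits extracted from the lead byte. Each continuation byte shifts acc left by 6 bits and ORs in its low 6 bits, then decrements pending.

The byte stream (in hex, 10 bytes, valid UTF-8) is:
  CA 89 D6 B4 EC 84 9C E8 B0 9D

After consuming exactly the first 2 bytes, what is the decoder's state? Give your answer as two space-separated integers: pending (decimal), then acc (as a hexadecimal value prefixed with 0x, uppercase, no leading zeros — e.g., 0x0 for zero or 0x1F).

Answer: 0 0x289

Derivation:
Byte[0]=CA: 2-byte lead. pending=1, acc=0xA
Byte[1]=89: continuation. acc=(acc<<6)|0x09=0x289, pending=0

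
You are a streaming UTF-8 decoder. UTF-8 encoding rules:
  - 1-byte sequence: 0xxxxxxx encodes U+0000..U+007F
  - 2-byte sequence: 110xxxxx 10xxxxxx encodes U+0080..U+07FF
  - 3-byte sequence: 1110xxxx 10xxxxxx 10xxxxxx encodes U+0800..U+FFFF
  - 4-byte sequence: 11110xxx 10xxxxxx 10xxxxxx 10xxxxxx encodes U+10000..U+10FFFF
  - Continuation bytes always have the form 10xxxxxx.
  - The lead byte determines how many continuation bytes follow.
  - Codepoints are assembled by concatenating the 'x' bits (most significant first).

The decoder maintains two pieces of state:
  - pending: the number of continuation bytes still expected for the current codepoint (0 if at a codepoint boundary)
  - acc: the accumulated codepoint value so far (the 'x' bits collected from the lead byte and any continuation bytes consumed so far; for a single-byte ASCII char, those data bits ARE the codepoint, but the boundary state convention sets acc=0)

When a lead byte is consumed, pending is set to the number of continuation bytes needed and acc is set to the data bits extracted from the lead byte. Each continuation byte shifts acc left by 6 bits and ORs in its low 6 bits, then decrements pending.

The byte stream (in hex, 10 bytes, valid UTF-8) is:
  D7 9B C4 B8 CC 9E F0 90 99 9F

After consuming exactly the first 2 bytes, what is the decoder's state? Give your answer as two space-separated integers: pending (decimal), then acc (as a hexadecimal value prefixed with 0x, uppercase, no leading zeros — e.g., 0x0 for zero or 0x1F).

Byte[0]=D7: 2-byte lead. pending=1, acc=0x17
Byte[1]=9B: continuation. acc=(acc<<6)|0x1B=0x5DB, pending=0

Answer: 0 0x5DB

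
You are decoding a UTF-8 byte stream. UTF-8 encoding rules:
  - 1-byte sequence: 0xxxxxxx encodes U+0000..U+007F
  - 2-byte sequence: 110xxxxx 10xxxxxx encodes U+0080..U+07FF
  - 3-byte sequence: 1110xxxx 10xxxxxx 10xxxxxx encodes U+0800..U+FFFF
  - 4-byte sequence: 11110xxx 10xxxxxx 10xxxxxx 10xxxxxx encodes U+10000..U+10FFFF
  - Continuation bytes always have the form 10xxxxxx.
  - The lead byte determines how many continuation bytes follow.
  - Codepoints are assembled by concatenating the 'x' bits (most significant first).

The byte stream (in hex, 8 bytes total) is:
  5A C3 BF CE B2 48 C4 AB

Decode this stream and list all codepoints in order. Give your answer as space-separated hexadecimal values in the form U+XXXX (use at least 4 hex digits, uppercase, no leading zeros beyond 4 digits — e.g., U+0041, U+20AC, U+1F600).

Answer: U+005A U+00FF U+03B2 U+0048 U+012B

Derivation:
Byte[0]=5A: 1-byte ASCII. cp=U+005A
Byte[1]=C3: 2-byte lead, need 1 cont bytes. acc=0x3
Byte[2]=BF: continuation. acc=(acc<<6)|0x3F=0xFF
Completed: cp=U+00FF (starts at byte 1)
Byte[3]=CE: 2-byte lead, need 1 cont bytes. acc=0xE
Byte[4]=B2: continuation. acc=(acc<<6)|0x32=0x3B2
Completed: cp=U+03B2 (starts at byte 3)
Byte[5]=48: 1-byte ASCII. cp=U+0048
Byte[6]=C4: 2-byte lead, need 1 cont bytes. acc=0x4
Byte[7]=AB: continuation. acc=(acc<<6)|0x2B=0x12B
Completed: cp=U+012B (starts at byte 6)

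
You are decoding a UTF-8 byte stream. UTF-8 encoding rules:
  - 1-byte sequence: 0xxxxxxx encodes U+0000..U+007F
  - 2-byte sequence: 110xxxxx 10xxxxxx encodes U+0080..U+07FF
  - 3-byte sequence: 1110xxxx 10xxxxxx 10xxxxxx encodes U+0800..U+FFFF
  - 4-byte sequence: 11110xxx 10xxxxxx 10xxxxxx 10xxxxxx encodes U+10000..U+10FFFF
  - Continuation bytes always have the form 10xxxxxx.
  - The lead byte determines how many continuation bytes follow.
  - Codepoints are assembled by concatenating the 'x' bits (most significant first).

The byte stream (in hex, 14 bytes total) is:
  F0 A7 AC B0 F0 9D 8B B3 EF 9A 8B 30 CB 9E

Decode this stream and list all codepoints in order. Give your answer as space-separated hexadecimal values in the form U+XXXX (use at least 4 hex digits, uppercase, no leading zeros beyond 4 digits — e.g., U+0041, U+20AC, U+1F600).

Byte[0]=F0: 4-byte lead, need 3 cont bytes. acc=0x0
Byte[1]=A7: continuation. acc=(acc<<6)|0x27=0x27
Byte[2]=AC: continuation. acc=(acc<<6)|0x2C=0x9EC
Byte[3]=B0: continuation. acc=(acc<<6)|0x30=0x27B30
Completed: cp=U+27B30 (starts at byte 0)
Byte[4]=F0: 4-byte lead, need 3 cont bytes. acc=0x0
Byte[5]=9D: continuation. acc=(acc<<6)|0x1D=0x1D
Byte[6]=8B: continuation. acc=(acc<<6)|0x0B=0x74B
Byte[7]=B3: continuation. acc=(acc<<6)|0x33=0x1D2F3
Completed: cp=U+1D2F3 (starts at byte 4)
Byte[8]=EF: 3-byte lead, need 2 cont bytes. acc=0xF
Byte[9]=9A: continuation. acc=(acc<<6)|0x1A=0x3DA
Byte[10]=8B: continuation. acc=(acc<<6)|0x0B=0xF68B
Completed: cp=U+F68B (starts at byte 8)
Byte[11]=30: 1-byte ASCII. cp=U+0030
Byte[12]=CB: 2-byte lead, need 1 cont bytes. acc=0xB
Byte[13]=9E: continuation. acc=(acc<<6)|0x1E=0x2DE
Completed: cp=U+02DE (starts at byte 12)

Answer: U+27B30 U+1D2F3 U+F68B U+0030 U+02DE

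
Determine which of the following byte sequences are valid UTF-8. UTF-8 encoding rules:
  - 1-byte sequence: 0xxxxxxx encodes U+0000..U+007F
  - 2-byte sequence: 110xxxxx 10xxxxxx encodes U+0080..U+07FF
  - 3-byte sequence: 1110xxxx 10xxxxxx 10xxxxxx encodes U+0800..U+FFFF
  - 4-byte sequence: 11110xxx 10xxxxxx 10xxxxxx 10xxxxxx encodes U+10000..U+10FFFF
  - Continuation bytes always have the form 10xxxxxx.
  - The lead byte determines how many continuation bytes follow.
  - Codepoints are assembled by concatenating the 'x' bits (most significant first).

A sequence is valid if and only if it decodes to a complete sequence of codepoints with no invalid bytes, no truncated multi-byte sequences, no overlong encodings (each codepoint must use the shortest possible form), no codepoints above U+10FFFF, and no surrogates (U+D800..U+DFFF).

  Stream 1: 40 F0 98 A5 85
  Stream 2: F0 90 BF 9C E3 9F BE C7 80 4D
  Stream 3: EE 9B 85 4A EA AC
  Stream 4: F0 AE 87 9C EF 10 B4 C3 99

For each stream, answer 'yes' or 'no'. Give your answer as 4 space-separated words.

Answer: yes yes no no

Derivation:
Stream 1: decodes cleanly. VALID
Stream 2: decodes cleanly. VALID
Stream 3: error at byte offset 6. INVALID
Stream 4: error at byte offset 5. INVALID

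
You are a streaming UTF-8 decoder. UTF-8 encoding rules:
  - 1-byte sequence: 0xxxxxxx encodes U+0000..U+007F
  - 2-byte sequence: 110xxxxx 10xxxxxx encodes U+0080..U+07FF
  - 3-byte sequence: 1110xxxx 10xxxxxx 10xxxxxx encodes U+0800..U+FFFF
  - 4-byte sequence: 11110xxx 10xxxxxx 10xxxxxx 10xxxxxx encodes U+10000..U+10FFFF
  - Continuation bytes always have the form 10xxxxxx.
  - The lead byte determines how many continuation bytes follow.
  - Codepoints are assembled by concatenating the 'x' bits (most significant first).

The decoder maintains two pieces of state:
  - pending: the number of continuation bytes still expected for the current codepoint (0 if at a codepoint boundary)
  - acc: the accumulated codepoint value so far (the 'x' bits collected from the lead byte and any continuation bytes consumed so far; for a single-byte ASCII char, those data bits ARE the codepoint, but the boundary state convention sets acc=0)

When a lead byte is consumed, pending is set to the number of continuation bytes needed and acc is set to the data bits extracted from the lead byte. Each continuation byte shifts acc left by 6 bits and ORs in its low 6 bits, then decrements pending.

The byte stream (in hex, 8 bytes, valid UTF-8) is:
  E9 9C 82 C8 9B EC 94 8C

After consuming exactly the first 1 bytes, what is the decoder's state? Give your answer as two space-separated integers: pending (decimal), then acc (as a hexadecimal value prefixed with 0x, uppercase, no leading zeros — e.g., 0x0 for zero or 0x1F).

Byte[0]=E9: 3-byte lead. pending=2, acc=0x9

Answer: 2 0x9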